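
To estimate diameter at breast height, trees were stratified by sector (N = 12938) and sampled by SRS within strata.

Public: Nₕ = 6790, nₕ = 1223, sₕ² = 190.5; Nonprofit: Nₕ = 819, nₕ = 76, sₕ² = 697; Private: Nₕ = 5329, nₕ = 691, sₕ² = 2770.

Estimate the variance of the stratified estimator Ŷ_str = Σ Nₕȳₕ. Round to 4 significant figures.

Var(Ŷ_str) = Σₕ Nₕ²(1 − fₕ)sₕ²/nₕ.
Public: 6790²·(1 − 1223/6790)·190.5/1223 = 5.8878877 × 10^6.
Nonprofit: 819²·(1 − 76/819)·697/76 = 5.5807414 × 10^6.
Private: 5329²·(1 − 691/5329)·2770/691 = 9.9078218 × 10^7.
Sum = 1.1054685 × 10^8.

1.105 × 10^8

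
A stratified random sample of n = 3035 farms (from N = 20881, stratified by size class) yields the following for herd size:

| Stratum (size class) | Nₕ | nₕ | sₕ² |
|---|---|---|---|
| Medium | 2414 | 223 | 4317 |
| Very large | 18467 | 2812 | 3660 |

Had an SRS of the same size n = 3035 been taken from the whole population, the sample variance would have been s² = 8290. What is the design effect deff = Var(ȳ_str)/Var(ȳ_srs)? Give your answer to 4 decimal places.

0.4703

Var(ȳ_str) = Σ Wₕ²(1−fₕ)sₕ²/nₕ with Wₕ = Nₕ/20881:
  Medium: (2414/20881)²·(1−223/2414)·4317/223 = 0.23483036
  Very large: (18467/20881)²·(1−2812/18467)·3660/2812 = 0.86300359
  → Var(ȳ_str) = 1.097834.
Var(ȳ_srs) = (1 − 3035/20881)·8290/3035 = 2.3344546.
deff = 1.097834 / 2.3344546 = 0.4703.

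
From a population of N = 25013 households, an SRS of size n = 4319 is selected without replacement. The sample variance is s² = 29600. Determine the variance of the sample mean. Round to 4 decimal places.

Under SRS without replacement, Var(ȳ) = (1 − f)·s²/n with f = n/N = 4319/25013 = 0.17267021.
Var(ȳ) = (1 − 0.17267021)·29600/4319 = 0.82732979·6.8534383 = 5.6700537.

5.6701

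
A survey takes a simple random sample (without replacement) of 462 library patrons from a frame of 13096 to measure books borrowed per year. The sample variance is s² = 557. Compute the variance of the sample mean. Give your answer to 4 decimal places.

Under SRS without replacement, Var(ȳ) = (1 − f)·s²/n with f = n/N = 462/13096 = 0.03527795.
Var(ȳ) = (1 − 0.03527795)·557/462 = 0.96472205·1.2056277 = 1.1630956.

1.1631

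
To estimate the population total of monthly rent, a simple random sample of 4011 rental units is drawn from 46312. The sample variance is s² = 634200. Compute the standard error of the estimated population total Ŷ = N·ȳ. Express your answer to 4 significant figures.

556600

Var(Ŷ) = N²·Var(ȳ) = N²·(1 − n/N)·s²/n.
f = 4011/46312 = 0.08660822; Var(ȳ) = 0.91339178·634200/4011 = 144.42111.
Var(Ŷ) = 46312² · 144.42111 = 3.0975459 × 10^11.
SE(Ŷ) = √(3.0975459 × 10^11) = 556600.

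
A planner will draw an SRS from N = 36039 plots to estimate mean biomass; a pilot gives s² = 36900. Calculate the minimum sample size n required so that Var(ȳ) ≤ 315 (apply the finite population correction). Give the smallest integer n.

Without fpc, n₀ = s²/D = 36900/315 = 117.1429.
With fpc, (1 − n/N)·s²/n ≤ D requires n ≥ n₀/(1 + n₀/N) = 117.1429/(1 + 117.1429/36039) = 116.7634.
Rounding up, n = 117.

117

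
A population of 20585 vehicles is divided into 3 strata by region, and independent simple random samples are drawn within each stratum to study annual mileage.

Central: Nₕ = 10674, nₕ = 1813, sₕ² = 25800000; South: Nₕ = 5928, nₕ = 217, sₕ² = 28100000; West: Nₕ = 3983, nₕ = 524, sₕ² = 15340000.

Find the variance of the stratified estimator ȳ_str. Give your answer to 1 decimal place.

Var(ȳ_str) = Σₕ Wₕ²(1 − fₕ)sₕ²/nₕ with Wₕ = Nₕ/N, N = 20585.
Central: Wₕ = 0.51853291; term = 0.51853291²·(1 − 0.16985198)·25800000/1813 = 3176.3627.
South: Wₕ = 0.28797668; term = 0.28797668²·(1 − 0.03660594)·28100000/217 = 10345.827.
West: Wₕ = 0.19349041; term = 0.19349041²·(1 − 0.13155913)·15340000/524 = 951.81643.
Sum = 14474.006.

14474.0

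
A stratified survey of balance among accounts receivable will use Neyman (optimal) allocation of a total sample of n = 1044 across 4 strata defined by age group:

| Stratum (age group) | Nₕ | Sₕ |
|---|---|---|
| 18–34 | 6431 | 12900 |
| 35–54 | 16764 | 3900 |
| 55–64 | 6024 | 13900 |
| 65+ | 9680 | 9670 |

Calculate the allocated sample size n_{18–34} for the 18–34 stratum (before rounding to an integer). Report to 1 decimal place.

265.9

Neyman allocation: nₕ = n·NₕSₕ / Σⱼ NⱼSⱼ.
Σ NⱼSⱼ = 6431·12900 + 16764·3900 + 6024·13900 + 9680·9670 = 3.256787 × 10^8.
n_{18–34} = 1044·6431·12900 / (3.256787 × 10^8) = 265.9.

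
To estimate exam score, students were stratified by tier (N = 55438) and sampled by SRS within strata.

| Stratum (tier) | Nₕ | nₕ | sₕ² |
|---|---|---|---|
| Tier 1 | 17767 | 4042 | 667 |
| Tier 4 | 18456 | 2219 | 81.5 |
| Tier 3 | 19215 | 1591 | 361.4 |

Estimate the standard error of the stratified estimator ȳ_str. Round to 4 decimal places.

Var(ȳ_str) = Σₕ Wₕ²(1 − fₕ)sₕ²/nₕ with Wₕ = Nₕ/N, N = 55438.
Tier 1: Wₕ = 0.32048414; term = 0.32048414²·(1 − 0.22750042)·667/4042 = 0.013093051.
Tier 4: Wₕ = 0.33291244; term = 0.33291244²·(1 − 0.12023190)·81.5/2219 = 0.0035812.
Tier 3: Wₕ = 0.34660341; term = 0.34660341²·(1 − 0.08279990)·361.4/1591 = 0.025029244.
Sum = 0.041703495.
SE = √(0.041703495) = 0.2042.

0.2042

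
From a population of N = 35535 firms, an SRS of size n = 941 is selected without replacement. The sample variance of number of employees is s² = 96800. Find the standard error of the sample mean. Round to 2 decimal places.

10.01

Under SRS without replacement, Var(ȳ) = (1 − f)·s²/n with f = n/N = 941/35535 = 0.02648093.
Var(ȳ) = (1 − 0.02648093)·96800/941 = 0.97351907·102.86929 = 100.14521.
SE(ȳ) = √(100.14521) = 10.01.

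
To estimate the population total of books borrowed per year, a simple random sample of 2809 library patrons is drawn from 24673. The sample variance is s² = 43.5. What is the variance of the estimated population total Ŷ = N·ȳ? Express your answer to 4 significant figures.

Var(Ŷ) = N²·Var(ȳ) = N²·(1 − n/N)·s²/n.
f = 2809/24673 = 0.11384915; Var(ȳ) = 0.88615085·43.5/2809 = 0.013722877.
Var(Ŷ) = 24673² · 0.013722877 = 8.3538965 × 10^6.

8.354 × 10^6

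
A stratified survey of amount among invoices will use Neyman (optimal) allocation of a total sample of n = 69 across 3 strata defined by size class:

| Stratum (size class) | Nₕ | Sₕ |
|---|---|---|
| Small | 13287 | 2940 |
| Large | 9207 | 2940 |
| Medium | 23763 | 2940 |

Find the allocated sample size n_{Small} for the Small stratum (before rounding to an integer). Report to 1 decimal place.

Neyman allocation: nₕ = n·NₕSₕ / Σⱼ NⱼSⱼ.
Σ NⱼSⱼ = 13287·2940 + 9207·2940 + 23763·2940 = 1.3599558 × 10^8.
n_{Small} = 69·13287·2940 / (1.3599558 × 10^8) = 19.8.

19.8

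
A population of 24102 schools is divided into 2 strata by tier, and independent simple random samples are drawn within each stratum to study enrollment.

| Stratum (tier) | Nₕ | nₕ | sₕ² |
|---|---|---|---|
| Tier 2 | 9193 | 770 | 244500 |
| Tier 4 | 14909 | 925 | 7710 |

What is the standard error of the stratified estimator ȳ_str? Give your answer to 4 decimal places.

6.7318

Var(ȳ_str) = Σₕ Wₕ²(1 − fₕ)sₕ²/nₕ with Wₕ = Nₕ/N, N = 24102.
Tier 2: Wₕ = 0.38142063; term = 0.38142063²·(1 − 0.08375938)·244500/770 = 42.325884.
Tier 4: Wₕ = 0.61857937; term = 0.61857937²·(1 − 0.06204306)·7710/925 = 2.9914821.
Sum = 45.317366.
SE = √(45.317366) = 6.7318.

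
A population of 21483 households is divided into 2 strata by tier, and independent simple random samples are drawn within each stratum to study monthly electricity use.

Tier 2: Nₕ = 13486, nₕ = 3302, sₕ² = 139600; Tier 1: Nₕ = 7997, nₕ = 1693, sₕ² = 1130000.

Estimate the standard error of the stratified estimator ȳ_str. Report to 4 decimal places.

Var(ȳ_str) = Σₕ Wₕ²(1 − fₕ)sₕ²/nₕ with Wₕ = Nₕ/N, N = 21483.
Tier 2: Wₕ = 0.62775218; term = 0.62775218²·(1 − 0.24484651)·139600/3302 = 12.581141.
Tier 1: Wₕ = 0.37224782; term = 0.37224782²·(1 − 0.21170439)·1130000/1693 = 72.907957.
Sum = 85.489098.
SE = √(85.489098) = 9.2460.

9.2460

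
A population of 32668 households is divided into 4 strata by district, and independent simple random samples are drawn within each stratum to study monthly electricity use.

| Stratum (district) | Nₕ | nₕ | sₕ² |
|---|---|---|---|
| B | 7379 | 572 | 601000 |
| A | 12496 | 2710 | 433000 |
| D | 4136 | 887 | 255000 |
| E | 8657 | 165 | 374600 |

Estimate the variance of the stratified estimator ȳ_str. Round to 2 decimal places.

227.77

Var(ȳ_str) = Σₕ Wₕ²(1 − fₕ)sₕ²/nₕ with Wₕ = Nₕ/N, N = 32668.
B: Wₕ = 0.22587854; term = 0.22587854²·(1 − 0.07751728)·601000/572 = 49.452313.
A: Wₕ = 0.38251500; term = 0.38251500²·(1 − 0.21686940)·433000/2710 = 18.308372.
D: Wₕ = 0.12660708; term = 0.12660708²·(1 − 0.21445841)·255000/887 = 3.6199428.
E: Wₕ = 0.26499939; term = 0.26499939²·(1 − 0.01905972)·374600/165 = 156.39258.
Sum = 227.77321.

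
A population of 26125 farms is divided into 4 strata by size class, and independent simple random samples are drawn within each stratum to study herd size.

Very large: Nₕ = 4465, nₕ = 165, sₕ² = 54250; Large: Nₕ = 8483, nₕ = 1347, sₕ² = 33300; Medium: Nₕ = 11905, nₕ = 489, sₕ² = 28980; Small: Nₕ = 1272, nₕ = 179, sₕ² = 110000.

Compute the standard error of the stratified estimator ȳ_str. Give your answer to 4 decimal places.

Var(ȳ_str) = Σₕ Wₕ²(1 − fₕ)sₕ²/nₕ with Wₕ = Nₕ/N, N = 26125.
Very large: Wₕ = 0.17090909; term = 0.17090909²·(1 − 0.03695409)·54250/165 = 9.2489646.
Large: Wₕ = 0.32470813; term = 0.32470813²·(1 − 0.15878816)·33300/1347 = 2.1926451.
Medium: Wₕ = 0.45569378; term = 0.45569378²·(1 − 0.04107518)·28980/489 = 11.80104.
Small: Wₕ = 0.04868900; term = 0.04868900²·(1 − 0.14072327)·110000/179 = 1.2517982.
Sum = 24.494448.
SE = √(24.494448) = 4.9492.

4.9492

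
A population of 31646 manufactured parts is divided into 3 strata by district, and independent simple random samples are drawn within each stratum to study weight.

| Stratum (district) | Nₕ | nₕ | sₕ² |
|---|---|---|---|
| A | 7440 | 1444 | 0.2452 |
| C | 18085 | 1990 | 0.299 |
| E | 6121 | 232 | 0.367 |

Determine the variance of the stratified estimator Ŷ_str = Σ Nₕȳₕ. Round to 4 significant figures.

Var(Ŷ_str) = Σₕ Nₕ²(1 − fₕ)sₕ²/nₕ.
A: 7440²·(1 − 1444/7440)·0.2452/1444 = 7575.0906.
C: 18085²·(1 − 1990/18085)·0.299/1990 = 43734.846.
E: 6121²·(1 − 232/6121)·0.367/232 = 57021.943.
Sum = 108331.88.

108300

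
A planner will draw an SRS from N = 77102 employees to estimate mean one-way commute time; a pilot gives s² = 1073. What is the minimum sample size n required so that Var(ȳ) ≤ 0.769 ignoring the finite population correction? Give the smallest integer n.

Without fpc, n₀ = s²/D = 1073/0.769 = 1395.3186.
Rounding up, n = 1396.

1396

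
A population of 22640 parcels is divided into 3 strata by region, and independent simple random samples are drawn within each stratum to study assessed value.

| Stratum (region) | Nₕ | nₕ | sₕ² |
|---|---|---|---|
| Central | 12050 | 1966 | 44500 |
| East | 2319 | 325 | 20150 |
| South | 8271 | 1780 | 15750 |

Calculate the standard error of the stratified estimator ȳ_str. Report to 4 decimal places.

2.6176

Var(ȳ_str) = Σₕ Wₕ²(1 − fₕ)sₕ²/nₕ with Wₕ = Nₕ/N, N = 22640.
Central: Wₕ = 0.53224382; term = 0.53224382²·(1 − 0.16315353)·44500/1966 = 5.3659119.
East: Wₕ = 0.10242933; term = 0.10242933²·(1 − 0.14014661)·20150/325 = 0.55932566.
South: Wₕ = 0.36532686; term = 0.36532686²·(1 − 0.21520977)·15750/1780 = 0.92678147.
Sum = 6.852019.
SE = √(6.852019) = 2.6176.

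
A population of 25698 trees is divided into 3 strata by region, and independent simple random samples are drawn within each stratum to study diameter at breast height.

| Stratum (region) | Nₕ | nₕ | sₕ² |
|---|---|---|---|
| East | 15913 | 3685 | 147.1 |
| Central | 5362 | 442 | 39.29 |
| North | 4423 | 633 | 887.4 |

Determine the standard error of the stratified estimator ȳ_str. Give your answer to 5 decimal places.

0.22561

Var(ȳ_str) = Σₕ Wₕ²(1 − fₕ)sₕ²/nₕ with Wₕ = Nₕ/N, N = 25698.
East: Wₕ = 0.61923107; term = 0.61923107²·(1 − 0.23157167)·147.1/3685 = 0.011762077.
Central: Wₕ = 0.20865437; term = 0.20865437²·(1 − 0.08243193)·39.29/442 = 0.0035510192.
North: Wₕ = 0.17211456; term = 0.17211456²·(1 − 0.14311553)·887.4/633 = 0.035585512.
Sum = 0.050898608.
SE = √(0.050898608) = 0.22561.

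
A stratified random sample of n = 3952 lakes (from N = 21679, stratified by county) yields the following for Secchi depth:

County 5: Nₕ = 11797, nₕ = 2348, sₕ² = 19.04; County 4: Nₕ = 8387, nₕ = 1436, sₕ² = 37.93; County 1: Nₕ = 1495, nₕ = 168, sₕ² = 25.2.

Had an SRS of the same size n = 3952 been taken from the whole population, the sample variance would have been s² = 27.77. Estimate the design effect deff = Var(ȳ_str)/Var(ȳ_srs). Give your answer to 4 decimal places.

1.0152

Var(ȳ_str) = Σ Wₕ²(1−fₕ)sₕ²/nₕ with Wₕ = Nₕ/21679:
  County 5: (11797/21679)²·(1−2348/11797)·19.04/2348 = 0.0019233034
  County 4: (8387/21679)²·(1−1436/8387)·37.93/1436 = 0.0032764523
  County 1: (1495/21679)²·(1−168/1495)·25.2/168 = 6.3317664 × 10^-4
  → Var(ȳ_str) = 0.0058329323.
Var(ȳ_srs) = (1 − 3952/21679)·27.77/3952 = 0.0057458587.
deff = 0.0058329323 / 0.0057458587 = 1.0152.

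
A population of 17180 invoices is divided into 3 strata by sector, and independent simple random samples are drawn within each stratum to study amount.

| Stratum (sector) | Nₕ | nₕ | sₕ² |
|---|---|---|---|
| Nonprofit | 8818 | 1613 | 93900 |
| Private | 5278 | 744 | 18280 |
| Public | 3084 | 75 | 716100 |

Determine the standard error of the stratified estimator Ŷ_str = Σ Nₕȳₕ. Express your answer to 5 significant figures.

Var(Ŷ_str) = Σₕ Nₕ²(1 − fₕ)sₕ²/nₕ.
Nonprofit: 8818²·(1 − 1613/8818)·93900/1613 = 3.6985824 × 10^9.
Private: 5278²·(1 − 744/5278)·18280/744 = 5.8796863 × 10^8.
Public: 3084²·(1 − 75/3084)·716100/75 = 8.860311 × 10^10.
Sum = 9.2889661 × 10^10.
SE = √(9.2889661 × 10^10) = 304780.

304780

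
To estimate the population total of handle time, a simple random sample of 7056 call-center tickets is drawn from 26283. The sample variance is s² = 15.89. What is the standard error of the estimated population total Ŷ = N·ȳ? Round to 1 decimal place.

1066.8

Var(Ŷ) = N²·Var(ȳ) = N²·(1 − n/N)·s²/n.
f = 7056/26283 = 0.26846250; Var(ȳ) = 0.73153750·15.89/7056 = 0.0016474108.
Var(Ŷ) = 26283² · 0.0016474108 = 1.1380249 × 10^6.
SE(Ŷ) = √(1.1380249 × 10^6) = 1066.8.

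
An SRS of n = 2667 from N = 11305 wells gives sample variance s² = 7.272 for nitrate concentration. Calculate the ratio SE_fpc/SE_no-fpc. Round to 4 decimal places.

0.8741

f = n/N = 2667/11305 = 0.23591331.
SE_no-fpc = √(s²/n) = 0.052217422; SE_fpc = √((1−f)s²/n) = 0.04564432.
Ratio = √(1−f) = 0.87412052.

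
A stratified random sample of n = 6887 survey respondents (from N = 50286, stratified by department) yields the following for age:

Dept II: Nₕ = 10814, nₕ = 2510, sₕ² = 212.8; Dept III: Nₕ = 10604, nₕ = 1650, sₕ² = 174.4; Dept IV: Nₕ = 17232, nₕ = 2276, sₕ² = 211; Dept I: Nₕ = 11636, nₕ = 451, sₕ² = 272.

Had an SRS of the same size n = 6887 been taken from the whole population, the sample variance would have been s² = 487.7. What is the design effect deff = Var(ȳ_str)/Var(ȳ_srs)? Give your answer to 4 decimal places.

Var(ȳ_str) = Σ Wₕ²(1−fₕ)sₕ²/nₕ with Wₕ = Nₕ/50286:
  Dept II: (10814/50286)²·(1−2510/10814)·212.8/2510 = 0.0030107689
  Dept III: (10604/50286)²·(1−1650/10604)·174.4/1650 = 0.003968763
  Dept IV: (17232/50286)²·(1−2276/17232)·211/2276 = 0.0094485933
  Dept I: (11636/50286)²·(1−451/11636)·272/451 = 0.031041156
  → Var(ȳ_str) = 0.047469281.
Var(ȳ_srs) = (1 − 6887/50286)·487.7/6887 = 0.061116054.
deff = 0.047469281 / 0.061116054 = 0.7767.

0.7767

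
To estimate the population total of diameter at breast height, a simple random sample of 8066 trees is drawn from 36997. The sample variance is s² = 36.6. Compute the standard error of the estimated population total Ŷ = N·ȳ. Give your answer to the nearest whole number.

Var(Ŷ) = N²·Var(ȳ) = N²·(1 − n/N)·s²/n.
f = 8066/36997 = 0.21801768; Var(ȳ) = 0.78198232·36.6/8066 = 0.0035482957.
Var(Ŷ) = 36997² · 0.0035482957 = 4.8568291 × 10^6.
SE(Ŷ) = √(4.8568291 × 10^6) = 2204.

2204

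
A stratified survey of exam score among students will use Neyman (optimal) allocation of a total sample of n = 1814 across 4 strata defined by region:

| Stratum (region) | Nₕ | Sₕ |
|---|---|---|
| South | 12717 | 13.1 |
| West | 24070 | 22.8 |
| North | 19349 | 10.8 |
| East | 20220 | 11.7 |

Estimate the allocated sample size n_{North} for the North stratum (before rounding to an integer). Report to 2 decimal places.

326.52

Neyman allocation: nₕ = n·NₕSₕ / Σⱼ NⱼSⱼ.
Σ NⱼSⱼ = 12717·13.1 + 24070·22.8 + 19349·10.8 + 20220·11.7 = 1.1609319 × 10^6.
n_{North} = 1814·19349·10.8 / (1.1609319 × 10^6) = 326.52.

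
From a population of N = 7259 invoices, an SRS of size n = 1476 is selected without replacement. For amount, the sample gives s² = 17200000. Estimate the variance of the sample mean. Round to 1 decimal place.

Under SRS without replacement, Var(ȳ) = (1 − f)·s²/n with f = n/N = 1476/7259 = 0.20333379.
Var(ȳ) = (1 − 0.20333379)·17200000/1476 = 0.79666621·11653.117 = 9283.6442.

9283.6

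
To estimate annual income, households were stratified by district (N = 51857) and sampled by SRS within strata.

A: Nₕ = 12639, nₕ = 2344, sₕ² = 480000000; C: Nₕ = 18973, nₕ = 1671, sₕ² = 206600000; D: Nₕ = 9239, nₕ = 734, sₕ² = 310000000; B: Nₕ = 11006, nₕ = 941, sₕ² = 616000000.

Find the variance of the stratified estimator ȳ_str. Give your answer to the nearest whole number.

Var(ȳ_str) = Σₕ Wₕ²(1 − fₕ)sₕ²/nₕ with Wₕ = Nₕ/N, N = 51857.
A: Wₕ = 0.24372794; term = 0.24372794²·(1 − 0.18545771)·480000000/2344 = 9908.5001.
C: Wₕ = 0.36587153; term = 0.36587153²·(1 − 0.08807252)·206600000/1671 = 15092.855.
D: Wₕ = 0.17816303; term = 0.17816303²·(1 − 0.07944583)·310000000/734 = 12340.994.
B: Wₕ = 0.21223750; term = 0.21223750²·(1 − 0.08549882)·616000000/941 = 26966.191.
Sum = 64308.54.

64309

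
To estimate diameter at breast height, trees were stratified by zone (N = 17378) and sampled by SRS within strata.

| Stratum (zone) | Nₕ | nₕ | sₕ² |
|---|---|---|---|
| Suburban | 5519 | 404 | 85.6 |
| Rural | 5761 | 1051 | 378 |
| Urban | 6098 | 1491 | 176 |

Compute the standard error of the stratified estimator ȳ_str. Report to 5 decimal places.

Var(ȳ_str) = Σₕ Wₕ²(1 − fₕ)sₕ²/nₕ with Wₕ = Nₕ/N, N = 17378.
Suburban: Wₕ = 0.31758545; term = 0.31758545²·(1 − 0.07320167)·85.6/404 = 0.019806094.
Rural: Wₕ = 0.33151111; term = 0.33151111²·(1 − 0.18243361)·378/1051 = 0.032315307.
Urban: Wₕ = 0.35090344; term = 0.35090344²·(1 − 0.24450640)·176/1491 = 0.010980979.
Sum = 0.06310238.
SE = √(0.06310238) = 0.25120.

0.25120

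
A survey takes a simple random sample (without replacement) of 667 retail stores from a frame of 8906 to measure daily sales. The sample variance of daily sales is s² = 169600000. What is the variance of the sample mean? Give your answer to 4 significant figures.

Under SRS without replacement, Var(ȳ) = (1 − f)·s²/n with f = n/N = 667/8906 = 0.07489333.
Var(ȳ) = (1 − 0.07489333)·169600000/667 = 0.92510667·254272.86 = 235229.52.

235200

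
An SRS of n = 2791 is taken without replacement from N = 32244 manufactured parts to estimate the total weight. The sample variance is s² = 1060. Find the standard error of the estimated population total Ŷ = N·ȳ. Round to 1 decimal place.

Var(Ŷ) = N²·Var(ȳ) = N²·(1 − n/N)·s²/n.
f = 2791/32244 = 0.08655874; Var(ȳ) = 0.91344126·1060/2791 = 0.34691786.
Var(Ŷ) = 32244² · 0.34691786 = 3.6068201 × 10^8.
SE(Ŷ) = √(3.6068201 × 10^8) = 18991.6.

18991.6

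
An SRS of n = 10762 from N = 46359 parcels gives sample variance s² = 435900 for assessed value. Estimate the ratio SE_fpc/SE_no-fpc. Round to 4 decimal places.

0.8763

f = n/N = 10762/46359 = 0.23214478.
SE_no-fpc = √(s²/n) = 6.3642457; SE_fpc = √((1−f)s²/n) = 5.5768198.
Ratio = √(1−f) = 0.87627348.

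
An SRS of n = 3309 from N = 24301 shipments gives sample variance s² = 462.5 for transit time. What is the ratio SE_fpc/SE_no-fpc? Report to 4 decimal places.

f = n/N = 3309/24301 = 0.13616724.
SE_no-fpc = √(s²/n) = 0.37385869; SE_fpc = √((1−f)s²/n) = 0.34747401.
Ratio = √(1−f) = 0.92942604.

0.9294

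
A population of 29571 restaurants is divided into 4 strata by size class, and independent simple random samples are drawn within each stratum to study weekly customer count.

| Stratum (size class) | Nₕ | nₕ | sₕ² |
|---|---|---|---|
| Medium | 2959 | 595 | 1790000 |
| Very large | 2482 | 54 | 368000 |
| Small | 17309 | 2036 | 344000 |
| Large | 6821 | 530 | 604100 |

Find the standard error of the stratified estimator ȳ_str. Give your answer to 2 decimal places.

Var(ȳ_str) = Σₕ Wₕ²(1 − fₕ)sₕ²/nₕ with Wₕ = Nₕ/N, N = 29571.
Medium: Wₕ = 0.10006425; term = 0.10006425²·(1 − 0.20108145)·1790000/595 = 24.065588.
Very large: Wₕ = 0.08393358; term = 0.08393358²·(1 − 0.02175665)·368000/54 = 46.964802.
Small: Wₕ = 0.58533699; term = 0.58533699²·(1 − 0.11762667)·344000/2036 = 51.079305.
Large: Wₕ = 0.23066518; term = 0.23066518²·(1 − 0.07770122)·604100/530 = 55.933073.
Sum = 178.04277.
SE = √(178.04277) = 13.34.

13.34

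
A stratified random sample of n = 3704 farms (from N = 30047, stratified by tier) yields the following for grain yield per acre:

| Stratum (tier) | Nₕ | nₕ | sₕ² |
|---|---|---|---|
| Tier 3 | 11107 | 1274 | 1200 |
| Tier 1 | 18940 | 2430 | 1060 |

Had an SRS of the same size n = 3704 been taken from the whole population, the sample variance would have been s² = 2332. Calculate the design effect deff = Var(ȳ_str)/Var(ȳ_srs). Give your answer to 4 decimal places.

Var(ȳ_str) = Σ Wₕ²(1−fₕ)sₕ²/nₕ with Wₕ = Nₕ/30047:
  Tier 3: (11107/30047)²·(1−1274/11107)·1200/1274 = 0.11394425
  Tier 1: (18940/30047)²·(1−2430/18940)·1060/2430 = 0.15108606
  → Var(ȳ_str) = 0.26503031.
Var(ȳ_srs) = (1 − 3704/30047)·2332/3704 = 0.55197789.
deff = 0.26503031 / 0.55197789 = 0.4801.

0.4801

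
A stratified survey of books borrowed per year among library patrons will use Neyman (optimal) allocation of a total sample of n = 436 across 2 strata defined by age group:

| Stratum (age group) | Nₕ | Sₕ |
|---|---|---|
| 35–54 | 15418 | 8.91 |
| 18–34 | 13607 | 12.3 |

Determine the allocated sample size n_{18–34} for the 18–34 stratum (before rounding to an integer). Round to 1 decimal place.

Neyman allocation: nₕ = n·NₕSₕ / Σⱼ NⱼSⱼ.
Σ NⱼSⱼ = 15418·8.91 + 13607·12.3 = 304740.48.
n_{18–34} = 436·13607·12.3 / 304740.48 = 239.5.

239.5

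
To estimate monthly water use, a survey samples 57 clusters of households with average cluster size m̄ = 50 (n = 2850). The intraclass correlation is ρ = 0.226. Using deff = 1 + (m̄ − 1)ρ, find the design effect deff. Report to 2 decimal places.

deff = 1 + (50 − 1)·0.226 = 1 + 11.074 = 12.074.

12.07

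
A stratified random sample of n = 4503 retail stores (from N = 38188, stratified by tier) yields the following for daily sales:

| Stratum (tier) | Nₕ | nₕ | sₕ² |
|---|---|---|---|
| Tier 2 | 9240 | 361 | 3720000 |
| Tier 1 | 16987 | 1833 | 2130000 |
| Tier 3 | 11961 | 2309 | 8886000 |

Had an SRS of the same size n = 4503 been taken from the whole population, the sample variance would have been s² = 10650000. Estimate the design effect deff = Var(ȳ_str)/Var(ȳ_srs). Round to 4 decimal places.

0.5222

Var(ȳ_str) = Σ Wₕ²(1−fₕ)sₕ²/nₕ with Wₕ = Nₕ/38188:
  Tier 2: (9240/38188)²·(1−361/9240)·3720000/361 = 579.71954
  Tier 1: (16987/38188)²·(1−1833/16987)·2130000/1833 = 205.11966
  Tier 3: (11961/38188)²·(1−2309/11961)·8886000/2309 = 304.65854
  → Var(ȳ_str) = 1089.4977.
Var(ȳ_srs) = (1 − 4503/38188)·10650000/4503 = 2086.2065.
deff = 1089.4977 / 2086.2065 = 0.5222.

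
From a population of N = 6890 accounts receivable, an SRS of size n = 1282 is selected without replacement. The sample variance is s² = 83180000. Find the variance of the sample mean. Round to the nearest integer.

52810

Under SRS without replacement, Var(ȳ) = (1 − f)·s²/n with f = n/N = 1282/6890 = 0.18606676.
Var(ȳ) = (1 − 0.18606676)·83180000/1282 = 0.81393324·64882.995 = 52810.426.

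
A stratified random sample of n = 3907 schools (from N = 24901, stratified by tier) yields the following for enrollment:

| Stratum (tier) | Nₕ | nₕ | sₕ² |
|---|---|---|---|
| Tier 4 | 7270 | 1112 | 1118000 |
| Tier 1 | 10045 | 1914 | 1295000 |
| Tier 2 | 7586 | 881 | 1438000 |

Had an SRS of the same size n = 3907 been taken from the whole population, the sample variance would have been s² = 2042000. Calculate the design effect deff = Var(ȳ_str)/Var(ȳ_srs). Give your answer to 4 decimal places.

0.6708

Var(ȳ_str) = Σ Wₕ²(1−fₕ)sₕ²/nₕ with Wₕ = Nₕ/24901:
  Tier 4: (7270/24901)²·(1−1112/7270)·1118000/1112 = 72.590123
  Tier 1: (10045/24901)²·(1−1914/10045)·1295000/1914 = 89.122664
  Tier 2: (7586/24901)²·(1−881/7586)·1438000/881 = 133.89397
  → Var(ȳ_str) = 295.60676.
Var(ȳ_srs) = (1 − 3907/24901)·2042000/3907 = 440.64691.
deff = 295.60676 / 440.64691 = 0.6708.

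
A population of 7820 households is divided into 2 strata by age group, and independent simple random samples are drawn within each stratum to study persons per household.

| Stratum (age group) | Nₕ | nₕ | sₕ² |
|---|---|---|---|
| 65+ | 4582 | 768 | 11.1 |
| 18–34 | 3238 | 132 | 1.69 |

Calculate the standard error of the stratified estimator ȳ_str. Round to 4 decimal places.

Var(ȳ_str) = Σₕ Wₕ²(1 − fₕ)sₕ²/nₕ with Wₕ = Nₕ/N, N = 7820.
65+: Wₕ = 0.58593350; term = 0.58593350²·(1 − 0.16761240)·11.1/768 = 0.0041303231.
18–34: Wₕ = 0.41406650; term = 0.41406650²·(1 − 0.04076590)·1.69/132 = 0.0021056082.
Sum = 0.0062359313.
SE = √(0.0062359313) = 0.0790.

0.0790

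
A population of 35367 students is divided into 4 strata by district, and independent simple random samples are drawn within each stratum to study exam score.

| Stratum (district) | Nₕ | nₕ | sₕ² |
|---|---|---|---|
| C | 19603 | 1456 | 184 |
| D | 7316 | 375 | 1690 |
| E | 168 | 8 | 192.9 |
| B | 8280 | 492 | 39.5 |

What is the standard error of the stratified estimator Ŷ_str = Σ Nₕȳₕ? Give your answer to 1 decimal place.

16722.2

Var(Ŷ_str) = Σₕ Nₕ²(1 − fₕ)sₕ²/nₕ.
C: 19603²·(1 − 1456/19603)·184/1456 = 4.4955603 × 10^7.
D: 7316²·(1 − 375/7316)·1690/375 = 2.2885014 × 10^8.
E: 168²·(1 − 8/168)·192.9/8 = 648144.
B: 8280²·(1 − 492/8280)·39.5/492 = 5.1771205 × 10^6.
Sum = 2.7963101 × 10^8.
SE = √(2.7963101 × 10^8) = 16722.2.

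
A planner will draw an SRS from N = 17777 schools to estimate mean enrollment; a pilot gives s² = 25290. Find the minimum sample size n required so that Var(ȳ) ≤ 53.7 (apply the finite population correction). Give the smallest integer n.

Without fpc, n₀ = s²/D = 25290/53.7 = 470.9497.
With fpc, (1 − n/N)·s²/n ≤ D requires n ≥ n₀/(1 + n₀/N) = 470.9497/(1 + 470.9497/17777) = 458.7953.
Rounding up, n = 459.

459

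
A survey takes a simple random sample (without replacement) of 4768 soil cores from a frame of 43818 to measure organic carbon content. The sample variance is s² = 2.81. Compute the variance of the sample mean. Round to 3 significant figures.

5.25 × 10^-4

Under SRS without replacement, Var(ȳ) = (1 − f)·s²/n with f = n/N = 4768/43818 = 0.10881373.
Var(ȳ) = (1 − 0.10881373)·2.81/4768 = 0.89118627·5.8934564 × 10^-4 = 5.2521674 × 10^-4.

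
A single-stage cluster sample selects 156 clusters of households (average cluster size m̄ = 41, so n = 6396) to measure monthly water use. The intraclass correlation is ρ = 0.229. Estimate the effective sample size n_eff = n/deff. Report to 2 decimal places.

629.53

deff = 1 + (41 − 1)·0.229 = 1 + 9.16 = 10.16.
n_eff = 6396 / 10.16 = 629.53.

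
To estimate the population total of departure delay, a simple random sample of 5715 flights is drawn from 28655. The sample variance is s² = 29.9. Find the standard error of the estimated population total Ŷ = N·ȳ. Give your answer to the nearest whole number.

1854

Var(Ŷ) = N²·Var(ȳ) = N²·(1 − n/N)·s²/n.
f = 5715/28655 = 0.19944163; Var(ȳ) = 0.80055837·29.9/5715 = 0.0041883981.
Var(Ŷ) = 28655² · 0.0041883981 = 3.4391315 × 10^6.
SE(Ŷ) = √(3.4391315 × 10^6) = 1854.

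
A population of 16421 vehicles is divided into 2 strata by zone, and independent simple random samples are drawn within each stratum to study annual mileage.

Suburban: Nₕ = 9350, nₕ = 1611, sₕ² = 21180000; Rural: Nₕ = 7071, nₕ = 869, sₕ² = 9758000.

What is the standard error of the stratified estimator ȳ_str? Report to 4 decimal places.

73.1725

Var(ȳ_str) = Σₕ Wₕ²(1 − fₕ)sₕ²/nₕ with Wₕ = Nₕ/N, N = 16421.
Suburban: Wₕ = 0.56939285; term = 0.56939285²·(1 − 0.17229947)·21180000/1611 = 3527.9926.
Rural: Wₕ = 0.43060715; term = 0.43060715²·(1 − 0.12289634)·9758000/869 = 1826.2256.
Sum = 5354.2182.
SE = √(5354.2182) = 73.1725.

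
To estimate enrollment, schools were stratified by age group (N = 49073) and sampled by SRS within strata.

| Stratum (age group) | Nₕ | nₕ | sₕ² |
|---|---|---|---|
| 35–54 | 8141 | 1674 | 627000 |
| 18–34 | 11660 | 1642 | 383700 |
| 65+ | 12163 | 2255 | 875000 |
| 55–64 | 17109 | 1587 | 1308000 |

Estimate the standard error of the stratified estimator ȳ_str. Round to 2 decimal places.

Var(ȳ_str) = Σₕ Wₕ²(1 − fₕ)sₕ²/nₕ with Wₕ = Nₕ/N, N = 49073.
35–54: Wₕ = 0.16589571; term = 0.16589571²·(1 − 0.20562584)·627000/1674 = 8.1885591.
18–34: Wₕ = 0.23760520; term = 0.23760520²·(1 − 0.14082333)·383700/1642 = 11.334778.
65+: Wₕ = 0.24785524; term = 0.24785524²·(1 − 0.18539834)·875000/2255 = 19.417933.
55–64: Wₕ = 0.34864386; term = 0.34864386²·(1 − 0.09275820)·1308000/1587 = 90.890377.
Sum = 129.83165.
SE = √(129.83165) = 11.39.

11.39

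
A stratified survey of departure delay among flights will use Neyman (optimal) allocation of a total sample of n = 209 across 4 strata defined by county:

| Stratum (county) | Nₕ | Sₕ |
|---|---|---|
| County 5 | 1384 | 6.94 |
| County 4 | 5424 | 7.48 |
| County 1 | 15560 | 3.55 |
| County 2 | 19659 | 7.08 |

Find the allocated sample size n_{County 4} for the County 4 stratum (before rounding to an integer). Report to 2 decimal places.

34.67

Neyman allocation: nₕ = n·NₕSₕ / Σⱼ NⱼSⱼ.
Σ NⱼSⱼ = 1384·6.94 + 5424·7.48 + 15560·3.55 + 19659·7.08 = 244600.2.
n_{County 4} = 209·5424·7.48 / 244600.2 = 34.67.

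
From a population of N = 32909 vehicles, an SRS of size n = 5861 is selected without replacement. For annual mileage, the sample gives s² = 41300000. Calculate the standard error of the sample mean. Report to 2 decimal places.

Under SRS without replacement, Var(ȳ) = (1 − f)·s²/n with f = n/N = 5861/32909 = 0.17809718.
Var(ȳ) = (1 − 0.17809718)·41300000/5861 = 0.82190282·7046.5791 = 5791.6032.
SE(ȳ) = √(5791.6032) = 76.10.

76.10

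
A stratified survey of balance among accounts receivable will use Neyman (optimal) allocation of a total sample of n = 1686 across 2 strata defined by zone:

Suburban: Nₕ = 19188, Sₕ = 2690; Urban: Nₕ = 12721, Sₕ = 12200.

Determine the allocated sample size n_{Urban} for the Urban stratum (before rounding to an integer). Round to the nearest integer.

Neyman allocation: nₕ = n·NₕSₕ / Σⱼ NⱼSⱼ.
Σ NⱼSⱼ = 19188·2690 + 12721·12200 = 2.0681192 × 10^8.
n_{Urban} = 1686·12721·12200 / (2.0681192 × 10^8) = 1265.

1265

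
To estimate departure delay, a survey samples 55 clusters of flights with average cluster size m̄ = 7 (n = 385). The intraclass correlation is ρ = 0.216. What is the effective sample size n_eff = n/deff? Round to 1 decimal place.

deff = 1 + (7 − 1)·0.216 = 1 + 1.296 = 2.296.
n_eff = 385 / 2.296 = 167.7.

167.7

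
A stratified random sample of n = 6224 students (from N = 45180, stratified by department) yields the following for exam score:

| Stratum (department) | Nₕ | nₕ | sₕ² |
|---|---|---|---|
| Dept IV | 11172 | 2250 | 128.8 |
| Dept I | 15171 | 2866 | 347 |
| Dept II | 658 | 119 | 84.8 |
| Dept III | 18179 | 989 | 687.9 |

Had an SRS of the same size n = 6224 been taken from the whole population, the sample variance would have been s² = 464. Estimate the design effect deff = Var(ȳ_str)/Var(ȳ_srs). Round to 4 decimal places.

1.8742

Var(ȳ_str) = Σ Wₕ²(1−fₕ)sₕ²/nₕ with Wₕ = Nₕ/45180:
  Dept IV: (11172/45180)²·(1−2250/11172)·128.8/2250 = 0.0027953361
  Dept I: (15171/45180)²·(1−2866/15171)·347/2866 = 0.01107278
  Dept II: (658/45180)²·(1−119/658)·84.8/119 = 1.2381438 × 10^-4
  Dept III: (18179/45180)²·(1−989/18179)·687.9/989 = 0.10648353
  → Var(ȳ_str) = 0.12047546.
Var(ȳ_srs) = (1 − 6224/45180)·464/6224 = 0.064280098.
deff = 0.12047546 / 0.064280098 = 1.8742.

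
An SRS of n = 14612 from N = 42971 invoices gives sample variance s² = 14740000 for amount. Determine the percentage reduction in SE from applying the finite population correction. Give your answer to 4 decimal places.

18.7623

f = n/N = 14612/42971 = 0.34004329.
SE_no-fpc = √(s²/n) = 31.760981; SE_fpc = √((1−f)s²/n) = 25.801897.
Ratio = √(1−f) = 0.81237720. Reduction = 100·(1 − 0.81237720) = 18.7623%.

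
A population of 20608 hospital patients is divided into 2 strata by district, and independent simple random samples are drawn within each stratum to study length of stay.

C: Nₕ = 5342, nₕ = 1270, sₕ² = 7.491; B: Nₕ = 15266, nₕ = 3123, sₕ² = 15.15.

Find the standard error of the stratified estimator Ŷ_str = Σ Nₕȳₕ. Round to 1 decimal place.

Var(Ŷ_str) = Σₕ Nₕ²(1 − fₕ)sₕ²/nₕ.
C: 5342²·(1 − 1270/5342)·7.491/1270 = 128306.23.
B: 15266²·(1 − 3123/15266)·15.15/3123 = 899273.72.
Sum = 1.02758 × 10^6.
SE = √(1.02758 × 10^6) = 1013.7.

1013.7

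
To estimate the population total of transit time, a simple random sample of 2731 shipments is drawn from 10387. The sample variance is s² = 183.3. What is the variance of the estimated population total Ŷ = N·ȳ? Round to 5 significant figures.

Var(Ŷ) = N²·Var(ȳ) = N²·(1 − n/N)·s²/n.
f = 2731/10387 = 0.26292481; Var(ȳ) = 0.73707519·183.3/2731 = 0.049471213.
Var(Ŷ) = 10387² · 0.049471213 = 5.3374377 × 10^6.

5.3374 × 10^6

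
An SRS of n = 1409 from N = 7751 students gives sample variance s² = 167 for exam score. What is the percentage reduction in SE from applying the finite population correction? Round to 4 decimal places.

9.5447

f = n/N = 1409/7751 = 0.18178300.
SE_no-fpc = √(s²/n) = 0.34427282; SE_fpc = √((1−f)s²/n) = 0.31141318.
Ratio = √(1−f) = 0.90455348. Reduction = 100·(1 − 0.90455348) = 9.5447%.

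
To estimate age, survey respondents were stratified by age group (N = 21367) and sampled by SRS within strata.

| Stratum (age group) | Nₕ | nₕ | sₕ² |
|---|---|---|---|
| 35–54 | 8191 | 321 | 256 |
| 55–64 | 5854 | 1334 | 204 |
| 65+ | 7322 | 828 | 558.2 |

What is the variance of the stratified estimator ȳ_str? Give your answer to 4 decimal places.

0.1917

Var(ȳ_str) = Σₕ Wₕ²(1 − fₕ)sₕ²/nₕ with Wₕ = Nₕ/N, N = 21367.
35–54: Wₕ = 0.38334815; term = 0.38334815²·(1 − 0.03918935)·256/321 = 0.11260547.
55–64: Wₕ = 0.27397388; term = 0.27397388²·(1 − 0.22787837)·204/1334 = 0.0088629519.
65+: Wₕ = 0.34267796; term = 0.34267796²·(1 − 0.11308386)·558.2/828 = 0.070212495.
Sum = 0.19168092.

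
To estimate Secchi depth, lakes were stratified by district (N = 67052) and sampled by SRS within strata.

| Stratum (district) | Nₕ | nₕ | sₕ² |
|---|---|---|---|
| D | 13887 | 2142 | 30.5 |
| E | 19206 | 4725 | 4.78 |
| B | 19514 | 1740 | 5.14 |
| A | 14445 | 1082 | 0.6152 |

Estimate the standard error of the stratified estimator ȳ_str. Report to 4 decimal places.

Var(ȳ_str) = Σₕ Wₕ²(1 − fₕ)sₕ²/nₕ with Wₕ = Nₕ/N, N = 67052.
D: Wₕ = 0.20710792; term = 0.20710792²·(1 − 0.15424498)·30.5/2142 = 5.1655713 × 10^-4.
E: Wₕ = 0.28643441; term = 0.28643441²·(1 − 0.24601687)·4.78/4725 = 6.2580365 × 10^-5.
B: Wₕ = 0.29102786; term = 0.29102786²·(1 − 0.08916675)·5.14/1740 = 2.2788822 × 10^-4.
A: Wₕ = 0.21542982; term = 0.21542982²·(1 − 0.07490481)·0.6152/1082 = 2.4411086 × 10^-5.
Sum = 8.314368 × 10^-4.
SE = √(8.314368 × 10^-4) = 0.0288.

0.0288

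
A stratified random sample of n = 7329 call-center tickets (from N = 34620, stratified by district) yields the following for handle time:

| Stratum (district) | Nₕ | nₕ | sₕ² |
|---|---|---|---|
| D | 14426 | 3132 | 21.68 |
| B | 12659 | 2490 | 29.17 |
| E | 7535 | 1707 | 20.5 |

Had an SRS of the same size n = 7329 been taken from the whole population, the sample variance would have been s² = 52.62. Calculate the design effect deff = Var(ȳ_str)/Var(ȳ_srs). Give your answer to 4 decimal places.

0.4663

Var(ȳ_str) = Σ Wₕ²(1−fₕ)sₕ²/nₕ with Wₕ = Nₕ/34620:
  D: (14426/34620)²·(1−3132/14426)·21.68/3132 = 9.4097288 × 10^-4
  B: (12659/34620)²·(1−2490/12659)·29.17/2490 = 0.0012582316
  E: (7535/34620)²·(1−1707/7535)·20.5/1707 = 4.4001655 × 10^-4
  → Var(ȳ_str) = 0.002639221.
Var(ȳ_srs) = (1 − 7329/34620)·52.62/7329 = 0.0056597664.
deff = 0.002639221 / 0.0056597664 = 0.4663.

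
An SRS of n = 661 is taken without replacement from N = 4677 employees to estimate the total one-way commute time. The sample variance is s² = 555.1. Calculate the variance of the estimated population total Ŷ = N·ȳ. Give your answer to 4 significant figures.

1.577 × 10^7

Var(Ŷ) = N²·Var(ȳ) = N²·(1 − n/N)·s²/n.
f = 661/4677 = 0.14132991; Var(ȳ) = 0.85867009·555.1/661 = 0.72110101.
Var(Ŷ) = 4677² · 0.72110101 = 1.5773601 × 10^7.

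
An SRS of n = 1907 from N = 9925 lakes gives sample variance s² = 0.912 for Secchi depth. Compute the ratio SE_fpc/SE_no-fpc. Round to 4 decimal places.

0.8988

f = n/N = 1907/9925 = 0.19214106.
SE_no-fpc = √(s²/n) = 0.021868655; SE_fpc = √((1−f)s²/n) = 0.01965576.
Ratio = √(1−f) = 0.89880974.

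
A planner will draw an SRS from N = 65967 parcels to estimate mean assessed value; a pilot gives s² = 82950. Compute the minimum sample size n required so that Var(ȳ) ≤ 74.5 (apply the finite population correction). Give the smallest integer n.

Without fpc, n₀ = s²/D = 82950/74.5 = 1113.4228.
With fpc, (1 − n/N)·s²/n ≤ D requires n ≥ n₀/(1 + n₀/N) = 1113.4228/(1 + 1113.4228/65967) = 1094.9418.
Rounding up, n = 1095.

1095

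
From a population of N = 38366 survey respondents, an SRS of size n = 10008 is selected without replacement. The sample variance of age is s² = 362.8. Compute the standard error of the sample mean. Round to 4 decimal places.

0.1637

Under SRS without replacement, Var(ȳ) = (1 − f)·s²/n with f = n/N = 10008/38366 = 0.26085597.
Var(ȳ) = (1 − 0.26085597)·362.8/10008 = 0.73914403·0.036250999 = 0.02679471.
SE(ȳ) = √(0.02679471) = 0.1637.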